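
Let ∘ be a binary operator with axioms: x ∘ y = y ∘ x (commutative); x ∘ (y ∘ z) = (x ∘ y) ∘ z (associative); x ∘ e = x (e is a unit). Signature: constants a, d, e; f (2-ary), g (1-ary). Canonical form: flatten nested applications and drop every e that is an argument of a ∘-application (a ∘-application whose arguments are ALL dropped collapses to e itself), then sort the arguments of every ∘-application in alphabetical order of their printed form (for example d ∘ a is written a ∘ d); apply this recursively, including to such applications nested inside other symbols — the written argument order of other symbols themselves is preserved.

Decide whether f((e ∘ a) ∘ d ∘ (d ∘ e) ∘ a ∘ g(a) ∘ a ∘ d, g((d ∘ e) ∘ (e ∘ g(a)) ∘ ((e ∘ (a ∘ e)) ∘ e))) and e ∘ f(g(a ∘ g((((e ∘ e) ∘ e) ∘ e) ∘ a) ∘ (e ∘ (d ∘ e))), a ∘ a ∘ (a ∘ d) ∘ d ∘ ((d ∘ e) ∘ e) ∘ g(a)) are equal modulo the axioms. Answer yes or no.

Left:  f((e ∘ a) ∘ d ∘ (d ∘ e) ∘ a ∘ g(a) ∘ a ∘ d, g((d ∘ e) ∘ (e ∘ g(a)) ∘ ((e ∘ (a ∘ e)) ∘ e)))
  Work inside:  (d ∘ e) ∘ (e ∘ g(a)) ∘ ((e ∘ (a ∘ e)) ∘ e)
  Merge nested applications:  d ∘ e ∘ e ∘ g(a) ∘ e ∘ a ∘ e ∘ e
  Unit:  drop e (×5)
  Sort:  a ∘ d ∘ g(a)
  Reassemble:  f(a ∘ a ∘ a ∘ d ∘ d ∘ d ∘ g(a), g(a ∘ d ∘ g(a)))
Right:  e ∘ f(g(a ∘ g((((e ∘ e) ∘ e) ∘ e) ∘ a) ∘ (e ∘ (d ∘ e))), a ∘ a ∘ (a ∘ d) ∘ d ∘ ((d ∘ e) ∘ e) ∘ g(a))
  Canonicalize subterm:  f(g(a ∘ g((((e ∘ e) ∘ e) ∘ e) ∘ a) ∘ (e ∘ (d ∘ e))), a ∘ a ∘ (a ∘ d) ∘ d ∘ ((d ∘ e) ∘ e) ∘ g(a))  →  f(g(a ∘ d ∘ g(a)), a ∘ a ∘ a ∘ d ∘ d ∘ d ∘ g(a))
  Drop the unit:  drop e
  Order the arguments:  f(g(a ∘ d ∘ g(a)), a ∘ a ∘ a ∘ d ∘ d ∘ d ∘ g(a))

Answer: no — f(a ∘ a ∘ a ∘ d ∘ d ∘ d ∘ g(a), g(a ∘ d ∘ g(a))) vs f(g(a ∘ d ∘ g(a)), a ∘ a ∘ a ∘ d ∘ d ∘ d ∘ g(a))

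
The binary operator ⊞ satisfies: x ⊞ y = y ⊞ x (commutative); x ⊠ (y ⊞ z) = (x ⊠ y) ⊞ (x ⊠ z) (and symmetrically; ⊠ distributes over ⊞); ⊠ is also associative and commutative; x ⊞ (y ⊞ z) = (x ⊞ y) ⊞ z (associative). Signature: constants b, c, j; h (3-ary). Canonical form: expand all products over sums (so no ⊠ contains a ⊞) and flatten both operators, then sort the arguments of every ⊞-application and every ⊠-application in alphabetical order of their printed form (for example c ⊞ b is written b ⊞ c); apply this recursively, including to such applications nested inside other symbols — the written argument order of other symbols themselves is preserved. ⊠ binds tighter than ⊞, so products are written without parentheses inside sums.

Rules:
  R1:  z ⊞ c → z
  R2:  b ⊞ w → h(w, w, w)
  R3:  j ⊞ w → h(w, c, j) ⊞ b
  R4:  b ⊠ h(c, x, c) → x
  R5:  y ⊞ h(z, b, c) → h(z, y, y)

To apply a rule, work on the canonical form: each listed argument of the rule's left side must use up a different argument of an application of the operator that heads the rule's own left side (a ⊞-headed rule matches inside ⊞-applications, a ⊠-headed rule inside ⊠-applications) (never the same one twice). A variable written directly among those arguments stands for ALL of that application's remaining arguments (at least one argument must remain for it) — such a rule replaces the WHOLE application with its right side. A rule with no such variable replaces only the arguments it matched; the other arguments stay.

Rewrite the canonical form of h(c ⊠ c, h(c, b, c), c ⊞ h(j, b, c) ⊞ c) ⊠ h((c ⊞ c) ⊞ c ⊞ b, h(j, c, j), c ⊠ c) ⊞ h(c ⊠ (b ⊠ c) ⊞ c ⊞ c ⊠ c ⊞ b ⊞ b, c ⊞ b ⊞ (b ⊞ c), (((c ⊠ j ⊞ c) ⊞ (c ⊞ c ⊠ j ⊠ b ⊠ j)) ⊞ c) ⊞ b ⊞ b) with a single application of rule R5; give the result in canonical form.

Canonical form:  h(b ⊞ b ⊞ b ⊠ c ⊠ c ⊞ c ⊞ c ⊠ c, b ⊞ b ⊞ c ⊞ c, b ⊞ b ⊞ b ⊠ c ⊠ j ⊠ j ⊞ c ⊞ c ⊞ c ⊞ c ⊠ j) ⊞ h(b ⊞ c ⊞ c ⊞ c, h(j, c, j), c ⊠ c) ⊠ h(c ⊠ c, h(c, b, c), c ⊞ c ⊞ h(j, b, c))
Match R5:  consume h(j, b, c);  y := c ⊞ c, z := j
The extension variable absorbs all remaining arguments, so the whole application is rewritten.
New term:  h(b ⊞ b ⊞ b ⊠ c ⊠ c ⊞ c ⊞ c ⊠ c, b ⊞ b ⊞ c ⊞ c, b ⊞ b ⊞ b ⊠ c ⊠ j ⊠ j ⊞ c ⊞ c ⊞ c ⊞ c ⊠ j) ⊞ h(b ⊞ c ⊞ c ⊞ c, h(j, c, j), c ⊠ c) ⊠ h(c ⊠ c, h(c, b, c), h(j, c ⊞ c, c ⊞ c))

Answer: h(b ⊞ b ⊞ b ⊠ c ⊠ c ⊞ c ⊞ c ⊠ c, b ⊞ b ⊞ c ⊞ c, b ⊞ b ⊞ b ⊠ c ⊠ j ⊠ j ⊞ c ⊞ c ⊞ c ⊞ c ⊠ j) ⊞ h(b ⊞ c ⊞ c ⊞ c, h(j, c, j), c ⊠ c) ⊠ h(c ⊠ c, h(c, b, c), h(j, c ⊞ c, c ⊞ c))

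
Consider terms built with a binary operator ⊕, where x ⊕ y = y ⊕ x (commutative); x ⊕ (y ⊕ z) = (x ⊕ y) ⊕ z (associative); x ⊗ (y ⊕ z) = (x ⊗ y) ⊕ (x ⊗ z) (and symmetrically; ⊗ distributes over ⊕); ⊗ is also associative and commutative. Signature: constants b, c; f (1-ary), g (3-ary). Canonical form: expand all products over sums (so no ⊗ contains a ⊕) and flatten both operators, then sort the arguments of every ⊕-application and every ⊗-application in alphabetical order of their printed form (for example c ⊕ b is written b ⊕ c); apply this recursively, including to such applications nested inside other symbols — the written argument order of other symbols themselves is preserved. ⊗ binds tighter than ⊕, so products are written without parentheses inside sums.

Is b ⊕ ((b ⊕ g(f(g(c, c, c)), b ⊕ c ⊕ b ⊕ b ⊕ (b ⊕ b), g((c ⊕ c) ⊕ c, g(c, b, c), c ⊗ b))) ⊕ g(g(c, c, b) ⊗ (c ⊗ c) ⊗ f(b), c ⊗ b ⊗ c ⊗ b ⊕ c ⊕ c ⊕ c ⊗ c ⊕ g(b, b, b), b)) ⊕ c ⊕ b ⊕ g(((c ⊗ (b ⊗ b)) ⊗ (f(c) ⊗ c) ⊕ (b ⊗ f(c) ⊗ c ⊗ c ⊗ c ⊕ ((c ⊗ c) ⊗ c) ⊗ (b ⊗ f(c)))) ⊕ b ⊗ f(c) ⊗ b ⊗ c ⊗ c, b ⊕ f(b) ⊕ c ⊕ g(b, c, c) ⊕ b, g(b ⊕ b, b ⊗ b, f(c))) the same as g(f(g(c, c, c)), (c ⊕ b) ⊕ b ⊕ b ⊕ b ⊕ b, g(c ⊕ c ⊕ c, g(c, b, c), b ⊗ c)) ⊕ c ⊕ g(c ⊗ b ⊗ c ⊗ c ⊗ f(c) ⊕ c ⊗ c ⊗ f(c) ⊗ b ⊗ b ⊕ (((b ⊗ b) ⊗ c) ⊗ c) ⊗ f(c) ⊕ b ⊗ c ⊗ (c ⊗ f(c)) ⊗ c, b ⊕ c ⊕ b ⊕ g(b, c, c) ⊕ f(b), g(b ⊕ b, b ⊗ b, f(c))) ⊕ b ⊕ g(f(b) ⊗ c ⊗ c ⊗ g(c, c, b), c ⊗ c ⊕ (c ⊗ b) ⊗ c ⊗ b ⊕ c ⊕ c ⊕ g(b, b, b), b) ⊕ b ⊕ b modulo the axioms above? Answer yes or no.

Left:  b ⊕ ((b ⊕ g(f(g(c, c, c)), b ⊕ c ⊕ b ⊕ b ⊕ (b ⊕ b), g((c ⊕ c) ⊕ c, g(c, b, c), c ⊗ b))) ⊕ g(g(c, c, b) ⊗ (c ⊗ c) ⊗ f(b), c ⊗ b ⊗ c ⊗ b ⊕ c ⊕ c ⊕ c ⊗ c ⊕ g(b, b, b), b)) ⊕ c ⊕ b ⊕ g(((c ⊗ (b ⊗ b)) ⊗ (f(c) ⊗ c) ⊕ (b ⊗ f(c) ⊗ c ⊗ c ⊗ c ⊕ ((c ⊗ c) ⊗ c) ⊗ (b ⊗ f(c)))) ⊕ b ⊗ f(c) ⊗ b ⊗ c ⊗ c, b ⊕ f(b) ⊕ c ⊕ g(b, c, c) ⊕ b, g(b ⊕ b, b ⊗ b, f(c)))
  Flatten:  b ⊕ b ⊕ g(f(g(c, c, c)), b ⊕ b ⊕ b ⊕ b ⊕ b ⊕ c, g(c ⊕ c ⊕ c, g(c, b, c), b ⊗ c)) ⊕ g(c ⊗ c ⊗ f(b) ⊗ g(c, c, b), b ⊗ b ⊗ c ⊗ c ⊕ c ⊕ c ⊕ c ⊗ c ⊕ g(b, b, b), b) ⊕ c ⊕ b ⊕ g(b ⊗ b ⊗ c ⊗ c ⊗ f(c) ⊕ b ⊗ b ⊗ c ⊗ c ⊗ f(c) ⊕ b ⊗ c ⊗ c ⊗ c ⊗ f(c) ⊕ b ⊗ c ⊗ c ⊗ c ⊗ f(c), b ⊕ b ⊕ c ⊕ f(b) ⊕ g(b, c, c), g(b ⊕ b, b ⊗ b, f(c)))
  Order the arguments:  b ⊕ b ⊕ b ⊕ c ⊕ g(b ⊗ b ⊗ c ⊗ c ⊗ f(c) ⊕ b ⊗ b ⊗ c ⊗ c ⊗ f(c) ⊕ b ⊗ c ⊗ c ⊗ c ⊗ f(c) ⊕ b ⊗ c ⊗ c ⊗ c ⊗ f(c), b ⊕ b ⊕ c ⊕ f(b) ⊕ g(b, c, c), g(b ⊕ b, b ⊗ b, f(c))) ⊕ g(c ⊗ c ⊗ f(b) ⊗ g(c, c, b), b ⊗ b ⊗ c ⊗ c ⊕ c ⊕ c ⊕ c ⊗ c ⊕ g(b, b, b), b) ⊕ g(f(g(c, c, c)), b ⊕ b ⊕ b ⊕ b ⊕ b ⊕ c, g(c ⊕ c ⊕ c, g(c, b, c), b ⊗ c))
Right:  g(f(g(c, c, c)), (c ⊕ b) ⊕ b ⊕ b ⊕ b ⊕ b, g(c ⊕ c ⊕ c, g(c, b, c), b ⊗ c)) ⊕ c ⊕ g(c ⊗ b ⊗ c ⊗ c ⊗ f(c) ⊕ c ⊗ c ⊗ f(c) ⊗ b ⊗ b ⊕ (((b ⊗ b) ⊗ c) ⊗ c) ⊗ f(c) ⊕ b ⊗ c ⊗ (c ⊗ f(c)) ⊗ c, b ⊕ c ⊕ b ⊕ g(b, c, c) ⊕ f(b), g(b ⊕ b, b ⊗ b, f(c))) ⊕ b ⊕ g(f(b) ⊗ c ⊗ c ⊗ g(c, c, b), c ⊗ c ⊕ (c ⊗ b) ⊗ c ⊗ b ⊕ c ⊕ c ⊕ g(b, b, b), b) ⊕ b ⊕ b
  Flatten:  g(f(g(c, c, c)), b ⊕ b ⊕ b ⊕ b ⊕ b ⊕ c, g(c ⊕ c ⊕ c, g(c, b, c), b ⊗ c)) ⊕ c ⊕ g(b ⊗ b ⊗ c ⊗ c ⊗ f(c) ⊕ b ⊗ b ⊗ c ⊗ c ⊗ f(c) ⊕ b ⊗ c ⊗ c ⊗ c ⊗ f(c) ⊕ b ⊗ c ⊗ c ⊗ c ⊗ f(c), b ⊕ b ⊕ c ⊕ f(b) ⊕ g(b, c, c), g(b ⊕ b, b ⊗ b, f(c))) ⊕ b ⊕ g(c ⊗ c ⊗ f(b) ⊗ g(c, c, b), b ⊗ b ⊗ c ⊗ c ⊕ c ⊕ c ⊕ c ⊗ c ⊕ g(b, b, b), b) ⊕ b ⊕ b
  Order the arguments:  b ⊕ b ⊕ b ⊕ c ⊕ g(b ⊗ b ⊗ c ⊗ c ⊗ f(c) ⊕ b ⊗ b ⊗ c ⊗ c ⊗ f(c) ⊕ b ⊗ c ⊗ c ⊗ c ⊗ f(c) ⊕ b ⊗ c ⊗ c ⊗ c ⊗ f(c), b ⊕ b ⊕ c ⊕ f(b) ⊕ g(b, c, c), g(b ⊕ b, b ⊗ b, f(c))) ⊕ g(c ⊗ c ⊗ f(b) ⊗ g(c, c, b), b ⊗ b ⊗ c ⊗ c ⊕ c ⊕ c ⊕ c ⊗ c ⊕ g(b, b, b), b) ⊕ g(f(g(c, c, c)), b ⊕ b ⊕ b ⊕ b ⊕ b ⊕ c, g(c ⊕ c ⊕ c, g(c, b, c), b ⊗ c))

Answer: yes — both canonical forms are b ⊕ b ⊕ b ⊕ c ⊕ g(b ⊗ b ⊗ c ⊗ c ⊗ f(c) ⊕ b ⊗ b ⊗ c ⊗ c ⊗ f(c) ⊕ b ⊗ c ⊗ c ⊗ c ⊗ f(c) ⊕ b ⊗ c ⊗ c ⊗ c ⊗ f(c), b ⊕ b ⊕ c ⊕ f(b) ⊕ g(b, c, c), g(b ⊕ b, b ⊗ b, f(c))) ⊕ g(c ⊗ c ⊗ f(b) ⊗ g(c, c, b), b ⊗ b ⊗ c ⊗ c ⊕ c ⊕ c ⊕ c ⊗ c ⊕ g(b, b, b), b) ⊕ g(f(g(c, c, c)), b ⊕ b ⊕ b ⊕ b ⊕ b ⊕ c, g(c ⊕ c ⊕ c, g(c, b, c), b ⊗ c))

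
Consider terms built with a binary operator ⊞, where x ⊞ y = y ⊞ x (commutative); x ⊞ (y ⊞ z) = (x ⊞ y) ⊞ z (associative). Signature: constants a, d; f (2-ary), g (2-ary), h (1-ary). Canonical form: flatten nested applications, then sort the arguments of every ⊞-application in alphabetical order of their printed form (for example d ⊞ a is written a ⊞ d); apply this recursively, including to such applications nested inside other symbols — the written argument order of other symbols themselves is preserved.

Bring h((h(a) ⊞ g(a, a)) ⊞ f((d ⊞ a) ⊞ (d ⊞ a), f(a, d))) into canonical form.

Answer: h(f(a ⊞ a ⊞ d ⊞ d, f(a, d)) ⊞ g(a, a) ⊞ h(a))

Derivation:
Work inside:  (h(a) ⊞ g(a, a)) ⊞ f((d ⊞ a) ⊞ (d ⊞ a), f(a, d))
Un-nest:  h(a) ⊞ g(a, a) ⊞ f((d ⊞ a) ⊞ (d ⊞ a), f(a, d))
Canonicalize subterm:  f((d ⊞ a) ⊞ (d ⊞ a), f(a, d))  →  f(a ⊞ a ⊞ d ⊞ d, f(a, d))
Sort arguments:  f(a ⊞ a ⊞ d ⊞ d, f(a, d)) ⊞ g(a, a) ⊞ h(a)
Put back:  h(f(a ⊞ a ⊞ d ⊞ d, f(a, d)) ⊞ g(a, a) ⊞ h(a))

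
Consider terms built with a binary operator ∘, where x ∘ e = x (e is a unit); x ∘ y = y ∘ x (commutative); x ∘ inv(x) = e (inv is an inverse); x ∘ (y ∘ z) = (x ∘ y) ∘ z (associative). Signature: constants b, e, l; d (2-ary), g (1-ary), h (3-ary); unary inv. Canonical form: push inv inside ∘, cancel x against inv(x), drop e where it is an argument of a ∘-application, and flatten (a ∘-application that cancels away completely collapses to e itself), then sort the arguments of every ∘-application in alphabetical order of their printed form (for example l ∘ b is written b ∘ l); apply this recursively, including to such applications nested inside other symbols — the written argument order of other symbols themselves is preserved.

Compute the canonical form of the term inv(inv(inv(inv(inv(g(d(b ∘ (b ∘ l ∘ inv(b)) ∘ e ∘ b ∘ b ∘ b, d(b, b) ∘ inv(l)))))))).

Answer: inv(g(d(b ∘ b ∘ b ∘ b ∘ l, d(b, b) ∘ inv(l))))

Derivation:
Push inv inside:  distribute inv over ∘ and collapse double inv
Collect:  inv(g(d(b ∘ b ∘ b ∘ b ∘ l, d(b, b) ∘ inv(l))))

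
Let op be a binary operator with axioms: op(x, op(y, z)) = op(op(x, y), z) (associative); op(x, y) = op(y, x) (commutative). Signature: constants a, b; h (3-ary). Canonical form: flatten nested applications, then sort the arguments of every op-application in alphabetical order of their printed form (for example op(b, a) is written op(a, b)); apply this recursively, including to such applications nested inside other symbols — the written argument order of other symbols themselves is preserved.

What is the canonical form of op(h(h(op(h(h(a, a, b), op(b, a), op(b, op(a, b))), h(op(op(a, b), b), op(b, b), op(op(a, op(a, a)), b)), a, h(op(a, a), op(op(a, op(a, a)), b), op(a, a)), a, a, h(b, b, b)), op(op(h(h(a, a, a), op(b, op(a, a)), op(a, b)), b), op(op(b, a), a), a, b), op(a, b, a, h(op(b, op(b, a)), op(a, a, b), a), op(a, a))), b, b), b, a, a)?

Answer: op(a, a, b, h(h(op(a, a, a, h(b, b, b), h(h(a, a, b), op(a, b), op(a, b, b)), h(op(a, a), op(a, a, a, b), op(a, a)), h(op(a, b, b), op(b, b), op(a, a, a, b))), op(a, a, a, b, b, b, h(h(a, a, a), op(a, a, b), op(a, b))), op(a, a, a, a, b, h(op(a, b, b), op(a, a, b), a))), b, b))

Derivation:
Canonicalize subterm:  h(h(op(h(h(a, a, b), op(b, a), op(b, op(a, b))), h(op(op(a, b), b), op(b, b), op(op(a, op(a, a)), b)), a, h(op(a, a), op(op(a, op(a, a)), b), op(a, a)), a, a, h(b, b, b)), op(op(h(h(a, a, a), op(b, op(a, a)), op(a, b)), b), op(op(b, a), a), a, b), op(a, b, a, h(op(b, op(b, a)), op(a, a, b), a), op(a, a))), b, b)  →  h(h(op(a, a, a, h(b, b, b), h(h(a, a, b), op(a, b), op(a, b, b)), h(op(a, a), op(a, a, a, b), op(a, a)), h(op(a, b, b), op(b, b), op(a, a, a, b))), op(a, a, a, b, b, b, h(h(a, a, a), op(a, a, b), op(a, b))), op(a, a, a, a, b, h(op(a, b, b), op(a, a, b), a))), b, b)
Sort arguments:  op(a, a, b, h(h(op(a, a, a, h(b, b, b), h(h(a, a, b), op(a, b), op(a, b, b)), h(op(a, a), op(a, a, a, b), op(a, a)), h(op(a, b, b), op(b, b), op(a, a, a, b))), op(a, a, a, b, b, b, h(h(a, a, a), op(a, a, b), op(a, b))), op(a, a, a, a, b, h(op(a, b, b), op(a, a, b), a))), b, b))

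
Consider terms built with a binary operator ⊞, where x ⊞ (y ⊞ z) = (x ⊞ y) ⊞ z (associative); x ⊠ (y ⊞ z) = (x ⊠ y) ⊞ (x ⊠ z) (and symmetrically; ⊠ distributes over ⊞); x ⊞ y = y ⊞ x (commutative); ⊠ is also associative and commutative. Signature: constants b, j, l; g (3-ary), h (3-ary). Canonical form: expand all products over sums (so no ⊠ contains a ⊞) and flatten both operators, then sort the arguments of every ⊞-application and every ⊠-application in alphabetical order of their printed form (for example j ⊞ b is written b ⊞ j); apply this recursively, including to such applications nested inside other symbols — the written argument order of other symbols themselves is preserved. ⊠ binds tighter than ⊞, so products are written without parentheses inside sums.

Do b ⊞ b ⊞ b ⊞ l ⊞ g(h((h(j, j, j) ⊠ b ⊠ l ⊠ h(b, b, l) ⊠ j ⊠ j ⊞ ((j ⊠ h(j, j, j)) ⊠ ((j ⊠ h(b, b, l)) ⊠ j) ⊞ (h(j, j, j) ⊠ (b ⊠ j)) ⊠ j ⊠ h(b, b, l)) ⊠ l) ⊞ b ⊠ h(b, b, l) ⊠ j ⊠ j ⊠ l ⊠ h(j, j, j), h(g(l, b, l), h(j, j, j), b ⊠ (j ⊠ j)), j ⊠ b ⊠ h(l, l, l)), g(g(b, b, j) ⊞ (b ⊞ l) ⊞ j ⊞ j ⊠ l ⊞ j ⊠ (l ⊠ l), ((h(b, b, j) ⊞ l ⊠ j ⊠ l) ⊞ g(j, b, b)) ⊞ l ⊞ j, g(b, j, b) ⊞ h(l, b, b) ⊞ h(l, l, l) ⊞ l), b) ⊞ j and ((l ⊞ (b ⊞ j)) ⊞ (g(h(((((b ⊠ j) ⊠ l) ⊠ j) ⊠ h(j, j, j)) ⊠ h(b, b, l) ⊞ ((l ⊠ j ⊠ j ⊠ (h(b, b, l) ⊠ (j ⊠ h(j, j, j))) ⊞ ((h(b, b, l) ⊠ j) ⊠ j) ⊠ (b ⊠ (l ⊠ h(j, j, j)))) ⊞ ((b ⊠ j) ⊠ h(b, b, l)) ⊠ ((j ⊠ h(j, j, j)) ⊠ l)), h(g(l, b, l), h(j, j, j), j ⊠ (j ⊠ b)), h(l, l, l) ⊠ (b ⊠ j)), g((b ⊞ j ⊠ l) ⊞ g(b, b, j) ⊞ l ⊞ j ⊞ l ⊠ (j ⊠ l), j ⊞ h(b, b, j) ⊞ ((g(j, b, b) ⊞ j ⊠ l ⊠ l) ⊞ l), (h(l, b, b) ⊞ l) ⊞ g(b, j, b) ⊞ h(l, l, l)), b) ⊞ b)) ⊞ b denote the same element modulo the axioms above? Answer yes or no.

Left:  b ⊞ b ⊞ b ⊞ l ⊞ g(h((h(j, j, j) ⊠ b ⊠ l ⊠ h(b, b, l) ⊠ j ⊠ j ⊞ ((j ⊠ h(j, j, j)) ⊠ ((j ⊠ h(b, b, l)) ⊠ j) ⊞ (h(j, j, j) ⊠ (b ⊠ j)) ⊠ j ⊠ h(b, b, l)) ⊠ l) ⊞ b ⊠ h(b, b, l) ⊠ j ⊠ j ⊠ l ⊠ h(j, j, j), h(g(l, b, l), h(j, j, j), b ⊠ (j ⊠ j)), j ⊠ b ⊠ h(l, l, l)), g(g(b, b, j) ⊞ (b ⊞ l) ⊞ j ⊞ j ⊠ l ⊞ j ⊠ (l ⊠ l), ((h(b, b, j) ⊞ l ⊠ j ⊠ l) ⊞ g(j, b, b)) ⊞ l ⊞ j, g(b, j, b) ⊞ h(l, b, b) ⊞ h(l, l, l) ⊞ l), b) ⊞ j
  Expand:  b ⊞ b ⊞ b ⊞ l ⊞ g(h(b ⊠ h(b, b, l) ⊠ h(j, j, j) ⊠ j ⊠ j ⊠ l ⊞ b ⊠ h(b, b, l) ⊠ h(j, j, j) ⊠ j ⊠ j ⊠ l ⊞ b ⊠ h(b, b, l) ⊠ h(j, j, j) ⊠ j ⊠ j ⊠ l ⊞ h(b, b, l) ⊠ h(j, j, j) ⊠ j ⊠ j ⊠ j ⊠ l, h(g(l, b, l), h(j, j, j), b ⊠ j ⊠ j), b ⊠ h(l, l, l) ⊠ j), g(b ⊞ g(b, b, j) ⊞ j ⊞ j ⊠ l ⊞ j ⊠ l ⊠ l ⊞ l, g(j, b, b) ⊞ h(b, b, j) ⊞ j ⊞ j ⊠ l ⊠ l ⊞ l, g(b, j, b) ⊞ h(l, b, b) ⊞ h(l, l, l) ⊞ l), b) ⊞ j
  Sort:  b ⊞ b ⊞ b ⊞ g(h(b ⊠ h(b, b, l) ⊠ h(j, j, j) ⊠ j ⊠ j ⊠ l ⊞ b ⊠ h(b, b, l) ⊠ h(j, j, j) ⊠ j ⊠ j ⊠ l ⊞ b ⊠ h(b, b, l) ⊠ h(j, j, j) ⊠ j ⊠ j ⊠ l ⊞ h(b, b, l) ⊠ h(j, j, j) ⊠ j ⊠ j ⊠ j ⊠ l, h(g(l, b, l), h(j, j, j), b ⊠ j ⊠ j), b ⊠ h(l, l, l) ⊠ j), g(b ⊞ g(b, b, j) ⊞ j ⊞ j ⊠ l ⊞ j ⊠ l ⊠ l ⊞ l, g(j, b, b) ⊞ h(b, b, j) ⊞ j ⊞ j ⊠ l ⊠ l ⊞ l, g(b, j, b) ⊞ h(l, b, b) ⊞ h(l, l, l) ⊞ l), b) ⊞ j ⊞ l
Right:  ((l ⊞ (b ⊞ j)) ⊞ (g(h(((((b ⊠ j) ⊠ l) ⊠ j) ⊠ h(j, j, j)) ⊠ h(b, b, l) ⊞ ((l ⊠ j ⊠ j ⊠ (h(b, b, l) ⊠ (j ⊠ h(j, j, j))) ⊞ ((h(b, b, l) ⊠ j) ⊠ j) ⊠ (b ⊠ (l ⊠ h(j, j, j)))) ⊞ ((b ⊠ j) ⊠ h(b, b, l)) ⊠ ((j ⊠ h(j, j, j)) ⊠ l)), h(g(l, b, l), h(j, j, j), j ⊠ (j ⊠ b)), h(l, l, l) ⊠ (b ⊠ j)), g((b ⊞ j ⊠ l) ⊞ g(b, b, j) ⊞ l ⊞ j ⊞ l ⊠ (j ⊠ l), j ⊞ h(b, b, j) ⊞ ((g(j, b, b) ⊞ j ⊠ l ⊠ l) ⊞ l), (h(l, b, b) ⊞ l) ⊞ g(b, j, b) ⊞ h(l, l, l)), b) ⊞ b)) ⊞ b
  Flatten:  l ⊞ b ⊞ j ⊞ g(h(b ⊠ h(b, b, l) ⊠ h(j, j, j) ⊠ j ⊠ j ⊠ l ⊞ b ⊠ h(b, b, l) ⊠ h(j, j, j) ⊠ j ⊠ j ⊠ l ⊞ b ⊠ h(b, b, l) ⊠ h(j, j, j) ⊠ j ⊠ j ⊠ l ⊞ h(b, b, l) ⊠ h(j, j, j) ⊠ j ⊠ j ⊠ j ⊠ l, h(g(l, b, l), h(j, j, j), b ⊠ j ⊠ j), b ⊠ h(l, l, l) ⊠ j), g(b ⊞ g(b, b, j) ⊞ j ⊞ j ⊠ l ⊞ j ⊠ l ⊠ l ⊞ l, g(j, b, b) ⊞ h(b, b, j) ⊞ j ⊞ j ⊠ l ⊠ l ⊞ l, g(b, j, b) ⊞ h(l, b, b) ⊞ h(l, l, l) ⊞ l), b) ⊞ b ⊞ b
  Order the arguments:  b ⊞ b ⊞ b ⊞ g(h(b ⊠ h(b, b, l) ⊠ h(j, j, j) ⊠ j ⊠ j ⊠ l ⊞ b ⊠ h(b, b, l) ⊠ h(j, j, j) ⊠ j ⊠ j ⊠ l ⊞ b ⊠ h(b, b, l) ⊠ h(j, j, j) ⊠ j ⊠ j ⊠ l ⊞ h(b, b, l) ⊠ h(j, j, j) ⊠ j ⊠ j ⊠ j ⊠ l, h(g(l, b, l), h(j, j, j), b ⊠ j ⊠ j), b ⊠ h(l, l, l) ⊠ j), g(b ⊞ g(b, b, j) ⊞ j ⊞ j ⊠ l ⊞ j ⊠ l ⊠ l ⊞ l, g(j, b, b) ⊞ h(b, b, j) ⊞ j ⊞ j ⊠ l ⊠ l ⊞ l, g(b, j, b) ⊞ h(l, b, b) ⊞ h(l, l, l) ⊞ l), b) ⊞ j ⊞ l

Answer: yes — both canonical forms are b ⊞ b ⊞ b ⊞ g(h(b ⊠ h(b, b, l) ⊠ h(j, j, j) ⊠ j ⊠ j ⊠ l ⊞ b ⊠ h(b, b, l) ⊠ h(j, j, j) ⊠ j ⊠ j ⊠ l ⊞ b ⊠ h(b, b, l) ⊠ h(j, j, j) ⊠ j ⊠ j ⊠ l ⊞ h(b, b, l) ⊠ h(j, j, j) ⊠ j ⊠ j ⊠ j ⊠ l, h(g(l, b, l), h(j, j, j), b ⊠ j ⊠ j), b ⊠ h(l, l, l) ⊠ j), g(b ⊞ g(b, b, j) ⊞ j ⊞ j ⊠ l ⊞ j ⊠ l ⊠ l ⊞ l, g(j, b, b) ⊞ h(b, b, j) ⊞ j ⊞ j ⊠ l ⊠ l ⊞ l, g(b, j, b) ⊞ h(l, b, b) ⊞ h(l, l, l) ⊞ l), b) ⊞ j ⊞ l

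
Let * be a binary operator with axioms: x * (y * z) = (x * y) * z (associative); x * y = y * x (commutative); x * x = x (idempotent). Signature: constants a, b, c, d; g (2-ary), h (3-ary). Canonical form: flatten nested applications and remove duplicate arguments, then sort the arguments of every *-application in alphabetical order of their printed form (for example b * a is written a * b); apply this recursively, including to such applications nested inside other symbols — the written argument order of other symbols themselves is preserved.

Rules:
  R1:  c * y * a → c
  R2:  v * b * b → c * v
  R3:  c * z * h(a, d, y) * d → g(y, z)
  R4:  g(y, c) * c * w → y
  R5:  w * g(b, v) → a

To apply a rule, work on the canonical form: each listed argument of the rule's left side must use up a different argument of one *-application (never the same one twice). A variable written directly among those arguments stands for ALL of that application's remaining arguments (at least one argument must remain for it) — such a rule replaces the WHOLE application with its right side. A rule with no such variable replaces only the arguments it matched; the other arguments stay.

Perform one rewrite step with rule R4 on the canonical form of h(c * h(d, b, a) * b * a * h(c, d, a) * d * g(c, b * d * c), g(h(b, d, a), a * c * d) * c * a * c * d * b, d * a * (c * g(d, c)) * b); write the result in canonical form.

Canonical form:  h(a * b * c * d * g(c, b * c * d) * h(c, d, a) * h(d, b, a), a * b * c * d * g(h(b, d, a), a * c * d), a * b * c * d * g(d, c))
R4 matches:  uses c, g(d, c);  w := a * b * d, y := d
The extension variable absorbs all remaining arguments, so the whole application is rewritten.
Giving:  h(a * b * c * d * g(c, b * c * d) * h(c, d, a) * h(d, b, a), a * b * c * d * g(h(b, d, a), a * c * d), d)

Answer: h(a * b * c * d * g(c, b * c * d) * h(c, d, a) * h(d, b, a), a * b * c * d * g(h(b, d, a), a * c * d), d)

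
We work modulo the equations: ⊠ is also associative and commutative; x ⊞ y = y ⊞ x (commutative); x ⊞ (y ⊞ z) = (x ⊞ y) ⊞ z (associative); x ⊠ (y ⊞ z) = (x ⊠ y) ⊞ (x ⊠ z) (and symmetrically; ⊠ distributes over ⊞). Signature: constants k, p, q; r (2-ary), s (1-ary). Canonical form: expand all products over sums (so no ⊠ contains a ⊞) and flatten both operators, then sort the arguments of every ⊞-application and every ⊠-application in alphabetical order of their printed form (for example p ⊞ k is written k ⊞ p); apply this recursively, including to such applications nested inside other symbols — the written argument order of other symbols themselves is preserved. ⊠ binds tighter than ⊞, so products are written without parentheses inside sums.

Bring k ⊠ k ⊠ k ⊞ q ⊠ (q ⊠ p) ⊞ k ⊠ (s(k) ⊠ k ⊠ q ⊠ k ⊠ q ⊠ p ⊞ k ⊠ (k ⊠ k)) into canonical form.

Answer: k ⊠ k ⊠ k ⊞ k ⊠ k ⊠ k ⊠ k ⊞ k ⊠ k ⊠ k ⊠ p ⊠ q ⊠ q ⊠ s(k) ⊞ p ⊠ q ⊠ q

Derivation:
Distribute:  k ⊠ k ⊠ k ⊞ p ⊠ q ⊠ q ⊞ k ⊠ k ⊠ k ⊠ p ⊠ q ⊠ q ⊠ s(k) ⊞ k ⊠ k ⊠ k ⊠ k
Order the arguments:  k ⊠ k ⊠ k ⊞ k ⊠ k ⊠ k ⊠ k ⊞ k ⊠ k ⊠ k ⊠ p ⊠ q ⊠ q ⊠ s(k) ⊞ p ⊠ q ⊠ q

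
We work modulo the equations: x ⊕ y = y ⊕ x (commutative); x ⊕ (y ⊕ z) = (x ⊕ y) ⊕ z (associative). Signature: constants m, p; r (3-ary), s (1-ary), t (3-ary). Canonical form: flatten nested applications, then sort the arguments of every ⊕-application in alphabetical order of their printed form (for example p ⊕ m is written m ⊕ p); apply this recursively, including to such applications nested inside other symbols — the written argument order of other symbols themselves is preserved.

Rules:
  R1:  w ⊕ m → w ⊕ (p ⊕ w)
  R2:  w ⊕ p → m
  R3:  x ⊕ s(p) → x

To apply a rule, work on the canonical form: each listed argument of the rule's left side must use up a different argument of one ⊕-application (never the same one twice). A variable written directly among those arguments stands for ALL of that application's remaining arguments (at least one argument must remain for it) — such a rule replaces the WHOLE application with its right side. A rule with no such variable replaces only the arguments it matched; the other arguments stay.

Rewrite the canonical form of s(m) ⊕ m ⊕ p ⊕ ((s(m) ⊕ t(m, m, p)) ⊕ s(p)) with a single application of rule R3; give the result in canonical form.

Canonical form:  m ⊕ p ⊕ s(m) ⊕ s(m) ⊕ s(p) ⊕ t(m, m, p)
Match R3:  consume s(p);  x := m ⊕ p ⊕ s(m) ⊕ s(m) ⊕ t(m, m, p)
The extension variable absorbs all remaining arguments, so the whole application is rewritten.
Giving:  m ⊕ p ⊕ s(m) ⊕ s(m) ⊕ t(m, m, p)

Answer: m ⊕ p ⊕ s(m) ⊕ s(m) ⊕ t(m, m, p)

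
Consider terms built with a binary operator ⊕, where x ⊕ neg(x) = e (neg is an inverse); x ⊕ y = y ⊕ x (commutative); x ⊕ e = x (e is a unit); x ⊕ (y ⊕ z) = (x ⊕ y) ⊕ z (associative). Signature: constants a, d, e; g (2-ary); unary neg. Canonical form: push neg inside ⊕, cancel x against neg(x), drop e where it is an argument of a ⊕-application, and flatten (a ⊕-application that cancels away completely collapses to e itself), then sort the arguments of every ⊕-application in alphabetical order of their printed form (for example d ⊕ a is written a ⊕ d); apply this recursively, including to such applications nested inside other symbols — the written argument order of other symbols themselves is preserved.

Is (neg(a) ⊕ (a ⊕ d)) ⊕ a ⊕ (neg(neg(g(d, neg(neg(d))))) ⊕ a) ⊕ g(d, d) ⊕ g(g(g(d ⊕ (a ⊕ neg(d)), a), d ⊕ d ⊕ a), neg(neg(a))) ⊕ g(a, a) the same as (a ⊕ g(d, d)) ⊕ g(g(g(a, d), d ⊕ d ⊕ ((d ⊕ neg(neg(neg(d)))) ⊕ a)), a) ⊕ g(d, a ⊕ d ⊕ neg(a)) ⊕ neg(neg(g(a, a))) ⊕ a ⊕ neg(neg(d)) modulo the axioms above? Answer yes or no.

Answer: no — a ⊕ a ⊕ d ⊕ g(a, a) ⊕ g(d, d) ⊕ g(d, d) ⊕ g(g(g(a, a), a ⊕ d ⊕ d), a) vs a ⊕ a ⊕ d ⊕ g(a, a) ⊕ g(d, d) ⊕ g(d, d) ⊕ g(g(g(a, d), a ⊕ d ⊕ d), a)

Derivation:
Left:  (neg(a) ⊕ (a ⊕ d)) ⊕ a ⊕ (neg(neg(g(d, neg(neg(d))))) ⊕ a) ⊕ g(d, d) ⊕ g(g(g(d ⊕ (a ⊕ neg(d)), a), d ⊕ d ⊕ a), neg(neg(a))) ⊕ g(a, a)
  Push neg inside:  distribute neg over ⊕ and collapse double neg
  Combine occurrences:  a ⊕ a ⊕ d ⊕ g(d, d) ⊕ g(d, d) ⊕ g(g(g(a, a), a ⊕ d ⊕ d), a) ⊕ g(a, a)
  Order the arguments:  a ⊕ a ⊕ d ⊕ g(a, a) ⊕ g(d, d) ⊕ g(d, d) ⊕ g(g(g(a, a), a ⊕ d ⊕ d), a)
Right:  (a ⊕ g(d, d)) ⊕ g(g(g(a, d), d ⊕ d ⊕ ((d ⊕ neg(neg(neg(d)))) ⊕ a)), a) ⊕ g(d, a ⊕ d ⊕ neg(a)) ⊕ neg(neg(g(a, a))) ⊕ a ⊕ neg(neg(d))
  Push neg inside:  distribute neg over ⊕ and collapse double neg
  Collect:  a ⊕ a ⊕ g(d, d) ⊕ g(d, d) ⊕ g(g(g(a, d), a ⊕ d ⊕ d), a) ⊕ g(a, a) ⊕ d
  Sort arguments:  a ⊕ a ⊕ d ⊕ g(a, a) ⊕ g(d, d) ⊕ g(d, d) ⊕ g(g(g(a, d), a ⊕ d ⊕ d), a)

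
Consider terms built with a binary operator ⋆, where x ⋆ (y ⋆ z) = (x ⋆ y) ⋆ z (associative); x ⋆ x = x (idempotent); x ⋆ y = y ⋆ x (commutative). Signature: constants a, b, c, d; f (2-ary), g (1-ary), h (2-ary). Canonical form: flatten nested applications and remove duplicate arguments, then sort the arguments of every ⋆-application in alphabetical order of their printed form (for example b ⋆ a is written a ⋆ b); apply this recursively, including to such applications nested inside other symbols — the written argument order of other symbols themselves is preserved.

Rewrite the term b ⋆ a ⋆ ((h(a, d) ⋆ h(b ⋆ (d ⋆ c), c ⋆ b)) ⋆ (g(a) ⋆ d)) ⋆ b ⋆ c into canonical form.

Flatten:  b ⋆ a ⋆ h(a, d) ⋆ h(b ⋆ (d ⋆ c), c ⋆ b) ⋆ g(a) ⋆ d ⋆ b ⋆ c
Canonicalize subterm:  h(b ⋆ (d ⋆ c), c ⋆ b)  →  h(b ⋆ c ⋆ d, b ⋆ c)
Drop duplicates:  drop duplicate b
Sort arguments:  a ⋆ b ⋆ c ⋆ d ⋆ g(a) ⋆ h(a, d) ⋆ h(b ⋆ c ⋆ d, b ⋆ c)

Answer: a ⋆ b ⋆ c ⋆ d ⋆ g(a) ⋆ h(a, d) ⋆ h(b ⋆ c ⋆ d, b ⋆ c)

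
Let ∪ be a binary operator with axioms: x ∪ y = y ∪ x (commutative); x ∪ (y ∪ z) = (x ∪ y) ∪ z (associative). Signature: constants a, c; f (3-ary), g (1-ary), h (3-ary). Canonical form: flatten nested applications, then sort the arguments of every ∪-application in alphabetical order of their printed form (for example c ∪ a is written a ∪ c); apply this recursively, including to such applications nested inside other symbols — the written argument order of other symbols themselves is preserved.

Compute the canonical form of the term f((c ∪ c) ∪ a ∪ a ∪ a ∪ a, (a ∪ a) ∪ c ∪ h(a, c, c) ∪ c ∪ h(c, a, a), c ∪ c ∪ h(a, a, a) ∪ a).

Answer: f(a ∪ a ∪ a ∪ a ∪ c ∪ c, a ∪ a ∪ c ∪ c ∪ h(a, c, c) ∪ h(c, a, a), a ∪ c ∪ c ∪ h(a, a, a))

Derivation:
Descend into:  (a ∪ a) ∪ c ∪ h(a, c, c) ∪ c ∪ h(c, a, a)
Un-nest:  a ∪ a ∪ c ∪ h(a, c, c) ∪ c ∪ h(c, a, a)
Sort:  a ∪ a ∪ c ∪ c ∪ h(a, c, c) ∪ h(c, a, a)
Rebuild:  f(a ∪ a ∪ a ∪ a ∪ c ∪ c, a ∪ a ∪ c ∪ c ∪ h(a, c, c) ∪ h(c, a, a), a ∪ c ∪ c ∪ h(a, a, a))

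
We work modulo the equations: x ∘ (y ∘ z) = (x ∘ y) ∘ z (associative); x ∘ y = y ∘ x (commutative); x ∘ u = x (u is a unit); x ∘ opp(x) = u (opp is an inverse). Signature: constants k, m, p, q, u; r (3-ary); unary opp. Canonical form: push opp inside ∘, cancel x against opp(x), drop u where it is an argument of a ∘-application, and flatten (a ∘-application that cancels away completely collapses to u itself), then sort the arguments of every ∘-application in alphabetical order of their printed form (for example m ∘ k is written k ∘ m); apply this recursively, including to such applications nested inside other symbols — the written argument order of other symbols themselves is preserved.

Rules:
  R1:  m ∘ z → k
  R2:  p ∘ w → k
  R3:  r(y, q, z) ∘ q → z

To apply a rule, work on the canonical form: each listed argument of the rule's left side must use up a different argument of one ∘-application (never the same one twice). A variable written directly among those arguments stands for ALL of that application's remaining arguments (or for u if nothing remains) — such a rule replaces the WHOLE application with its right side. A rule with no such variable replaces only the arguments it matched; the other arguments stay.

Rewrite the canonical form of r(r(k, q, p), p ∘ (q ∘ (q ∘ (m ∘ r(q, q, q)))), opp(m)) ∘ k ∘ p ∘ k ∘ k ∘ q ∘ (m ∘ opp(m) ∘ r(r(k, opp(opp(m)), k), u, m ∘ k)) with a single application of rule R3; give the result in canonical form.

Canonical form:  k ∘ k ∘ k ∘ p ∘ q ∘ r(r(k, m, k), u, k ∘ m) ∘ r(r(k, q, p), m ∘ p ∘ q ∘ q ∘ r(q, q, q), opp(m))
R3 matches:  uses q, r(q, q, q);  y := q, z := q
Giving:  k ∘ k ∘ k ∘ p ∘ q ∘ r(r(k, m, k), u, k ∘ m) ∘ r(r(k, q, p), m ∘ p ∘ q ∘ q, opp(m))

Answer: k ∘ k ∘ k ∘ p ∘ q ∘ r(r(k, m, k), u, k ∘ m) ∘ r(r(k, q, p), m ∘ p ∘ q ∘ q, opp(m))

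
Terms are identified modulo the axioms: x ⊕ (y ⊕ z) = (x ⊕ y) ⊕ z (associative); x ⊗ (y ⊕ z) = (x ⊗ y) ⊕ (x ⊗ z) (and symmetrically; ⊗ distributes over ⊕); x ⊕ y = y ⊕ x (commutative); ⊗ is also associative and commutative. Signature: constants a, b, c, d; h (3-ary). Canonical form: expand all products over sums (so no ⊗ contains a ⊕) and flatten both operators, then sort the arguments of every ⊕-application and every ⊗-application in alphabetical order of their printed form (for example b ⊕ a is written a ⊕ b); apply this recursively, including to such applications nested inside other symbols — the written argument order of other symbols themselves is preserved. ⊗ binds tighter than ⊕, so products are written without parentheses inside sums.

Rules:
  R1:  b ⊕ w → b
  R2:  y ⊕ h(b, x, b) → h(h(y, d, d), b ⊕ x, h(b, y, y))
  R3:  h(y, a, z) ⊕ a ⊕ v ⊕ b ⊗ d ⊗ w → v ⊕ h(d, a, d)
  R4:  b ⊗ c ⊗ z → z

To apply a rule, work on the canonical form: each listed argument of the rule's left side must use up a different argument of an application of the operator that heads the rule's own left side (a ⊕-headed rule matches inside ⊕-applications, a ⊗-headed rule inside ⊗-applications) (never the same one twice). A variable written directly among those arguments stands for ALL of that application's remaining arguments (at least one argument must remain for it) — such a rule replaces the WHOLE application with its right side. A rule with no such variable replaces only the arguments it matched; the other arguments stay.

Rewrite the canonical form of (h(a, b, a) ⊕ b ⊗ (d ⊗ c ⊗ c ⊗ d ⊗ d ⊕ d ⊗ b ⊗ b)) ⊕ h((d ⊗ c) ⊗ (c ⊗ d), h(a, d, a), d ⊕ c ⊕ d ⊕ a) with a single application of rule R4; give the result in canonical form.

Answer: b ⊗ b ⊗ b ⊗ d ⊕ c ⊗ d ⊗ d ⊗ d ⊕ h(a, b, a) ⊕ h(c ⊗ c ⊗ d ⊗ d, h(a, d, a), a ⊕ c ⊕ d ⊕ d)

Derivation:
Canonical form:  b ⊗ b ⊗ b ⊗ d ⊕ b ⊗ c ⊗ c ⊗ d ⊗ d ⊗ d ⊕ h(a, b, a) ⊕ h(c ⊗ c ⊗ d ⊗ d, h(a, d, a), a ⊕ c ⊕ d ⊕ d)
Apply R4:  consuming b, c;  z := c ⊗ d ⊗ d ⊗ d
The variable takes the whole remainder — replace the entire application.
Giving:  b ⊗ b ⊗ b ⊗ d ⊕ c ⊗ d ⊗ d ⊗ d ⊕ h(a, b, a) ⊕ h(c ⊗ c ⊗ d ⊗ d, h(a, d, a), a ⊕ c ⊕ d ⊕ d)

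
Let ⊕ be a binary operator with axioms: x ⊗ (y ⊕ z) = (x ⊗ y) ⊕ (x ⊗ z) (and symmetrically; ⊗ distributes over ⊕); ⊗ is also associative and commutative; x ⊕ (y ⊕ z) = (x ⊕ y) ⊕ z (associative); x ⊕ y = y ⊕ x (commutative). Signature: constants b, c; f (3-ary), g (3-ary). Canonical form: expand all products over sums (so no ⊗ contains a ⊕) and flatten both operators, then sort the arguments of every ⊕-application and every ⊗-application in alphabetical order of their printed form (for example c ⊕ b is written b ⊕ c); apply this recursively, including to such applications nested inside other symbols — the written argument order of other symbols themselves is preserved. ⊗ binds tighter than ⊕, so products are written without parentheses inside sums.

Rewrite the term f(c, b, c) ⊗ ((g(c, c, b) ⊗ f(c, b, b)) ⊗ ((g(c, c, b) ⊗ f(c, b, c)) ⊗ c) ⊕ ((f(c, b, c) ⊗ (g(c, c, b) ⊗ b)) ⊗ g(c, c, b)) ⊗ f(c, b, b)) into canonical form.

Expand:  c ⊗ f(c, b, b) ⊗ f(c, b, c) ⊗ f(c, b, c) ⊗ g(c, c, b) ⊗ g(c, c, b) ⊕ b ⊗ f(c, b, b) ⊗ f(c, b, c) ⊗ f(c, b, c) ⊗ g(c, c, b) ⊗ g(c, c, b)
Order the arguments:  b ⊗ f(c, b, b) ⊗ f(c, b, c) ⊗ f(c, b, c) ⊗ g(c, c, b) ⊗ g(c, c, b) ⊕ c ⊗ f(c, b, b) ⊗ f(c, b, c) ⊗ f(c, b, c) ⊗ g(c, c, b) ⊗ g(c, c, b)

Answer: b ⊗ f(c, b, b) ⊗ f(c, b, c) ⊗ f(c, b, c) ⊗ g(c, c, b) ⊗ g(c, c, b) ⊕ c ⊗ f(c, b, b) ⊗ f(c, b, c) ⊗ f(c, b, c) ⊗ g(c, c, b) ⊗ g(c, c, b)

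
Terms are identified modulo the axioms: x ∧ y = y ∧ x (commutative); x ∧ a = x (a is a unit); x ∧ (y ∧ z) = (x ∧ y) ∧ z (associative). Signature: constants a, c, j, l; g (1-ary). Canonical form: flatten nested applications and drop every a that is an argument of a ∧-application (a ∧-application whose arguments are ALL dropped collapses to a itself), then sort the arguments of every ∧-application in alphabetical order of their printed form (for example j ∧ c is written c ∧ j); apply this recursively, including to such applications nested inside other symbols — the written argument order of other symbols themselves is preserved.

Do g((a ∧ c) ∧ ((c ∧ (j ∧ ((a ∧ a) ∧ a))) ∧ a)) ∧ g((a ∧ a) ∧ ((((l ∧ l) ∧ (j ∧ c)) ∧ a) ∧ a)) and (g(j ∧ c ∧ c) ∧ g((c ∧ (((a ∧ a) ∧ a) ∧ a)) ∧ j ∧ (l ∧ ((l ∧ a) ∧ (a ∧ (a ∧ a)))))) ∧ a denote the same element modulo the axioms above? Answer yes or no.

Left:  g((a ∧ c) ∧ ((c ∧ (j ∧ ((a ∧ a) ∧ a))) ∧ a)) ∧ g((a ∧ a) ∧ ((((l ∧ l) ∧ (j ∧ c)) ∧ a) ∧ a))
  Inside:  g((a ∧ c) ∧ ((c ∧ (j ∧ ((a ∧ a) ∧ a))) ∧ a))  →  g(c ∧ c ∧ j)
  Canonicalize subterm:  g((a ∧ a) ∧ ((((l ∧ l) ∧ (j ∧ c)) ∧ a) ∧ a))  →  g(c ∧ j ∧ l ∧ l)
  Order the arguments:  g(c ∧ c ∧ j) ∧ g(c ∧ j ∧ l ∧ l)
Right:  (g(j ∧ c ∧ c) ∧ g((c ∧ (((a ∧ a) ∧ a) ∧ a)) ∧ j ∧ (l ∧ ((l ∧ a) ∧ (a ∧ (a ∧ a)))))) ∧ a
  Merge nested applications:  g(j ∧ c ∧ c) ∧ g((c ∧ (((a ∧ a) ∧ a) ∧ a)) ∧ j ∧ (l ∧ ((l ∧ a) ∧ (a ∧ (a ∧ a))))) ∧ a
  Canonicalize subterm:  g(j ∧ c ∧ c)  →  g(c ∧ c ∧ j)
  Inside:  g((c ∧ (((a ∧ a) ∧ a) ∧ a)) ∧ j ∧ (l ∧ ((l ∧ a) ∧ (a ∧ (a ∧ a)))))  →  g(c ∧ j ∧ l ∧ l)
  Drop the unit:  drop a
  Sort arguments:  g(c ∧ c ∧ j) ∧ g(c ∧ j ∧ l ∧ l)

Answer: yes — both canonical forms are g(c ∧ c ∧ j) ∧ g(c ∧ j ∧ l ∧ l)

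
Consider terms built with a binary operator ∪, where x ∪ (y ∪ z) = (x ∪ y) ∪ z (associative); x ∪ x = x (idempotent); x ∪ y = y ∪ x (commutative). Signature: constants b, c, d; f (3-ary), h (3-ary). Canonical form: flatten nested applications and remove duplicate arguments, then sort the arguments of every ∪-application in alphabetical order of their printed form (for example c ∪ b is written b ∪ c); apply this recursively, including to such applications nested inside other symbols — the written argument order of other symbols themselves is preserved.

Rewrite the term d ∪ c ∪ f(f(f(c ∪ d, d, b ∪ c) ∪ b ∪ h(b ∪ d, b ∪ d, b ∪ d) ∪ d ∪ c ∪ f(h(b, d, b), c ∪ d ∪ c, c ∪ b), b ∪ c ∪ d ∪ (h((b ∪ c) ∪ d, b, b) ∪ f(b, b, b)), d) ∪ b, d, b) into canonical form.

Simplify inside:  f(f(f(c ∪ d, d, b ∪ c) ∪ b ∪ h(b ∪ d, b ∪ d, b ∪ d) ∪ d ∪ c ∪ f(h(b, d, b), c ∪ d ∪ c, c ∪ b), b ∪ c ∪ d ∪ (h((b ∪ c) ∪ d, b, b) ∪ f(b, b, b)), d) ∪ b, d, b)  →  f(b ∪ f(b ∪ c ∪ d ∪ f(c ∪ d, d, b ∪ c) ∪ f(h(b, d, b), c ∪ d, b ∪ c) ∪ h(b ∪ d, b ∪ d, b ∪ d), b ∪ c ∪ d ∪ f(b, b, b) ∪ h(b ∪ c ∪ d, b, b), d), d, b)
Order the arguments:  c ∪ d ∪ f(b ∪ f(b ∪ c ∪ d ∪ f(c ∪ d, d, b ∪ c) ∪ f(h(b, d, b), c ∪ d, b ∪ c) ∪ h(b ∪ d, b ∪ d, b ∪ d), b ∪ c ∪ d ∪ f(b, b, b) ∪ h(b ∪ c ∪ d, b, b), d), d, b)

Answer: c ∪ d ∪ f(b ∪ f(b ∪ c ∪ d ∪ f(c ∪ d, d, b ∪ c) ∪ f(h(b, d, b), c ∪ d, b ∪ c) ∪ h(b ∪ d, b ∪ d, b ∪ d), b ∪ c ∪ d ∪ f(b, b, b) ∪ h(b ∪ c ∪ d, b, b), d), d, b)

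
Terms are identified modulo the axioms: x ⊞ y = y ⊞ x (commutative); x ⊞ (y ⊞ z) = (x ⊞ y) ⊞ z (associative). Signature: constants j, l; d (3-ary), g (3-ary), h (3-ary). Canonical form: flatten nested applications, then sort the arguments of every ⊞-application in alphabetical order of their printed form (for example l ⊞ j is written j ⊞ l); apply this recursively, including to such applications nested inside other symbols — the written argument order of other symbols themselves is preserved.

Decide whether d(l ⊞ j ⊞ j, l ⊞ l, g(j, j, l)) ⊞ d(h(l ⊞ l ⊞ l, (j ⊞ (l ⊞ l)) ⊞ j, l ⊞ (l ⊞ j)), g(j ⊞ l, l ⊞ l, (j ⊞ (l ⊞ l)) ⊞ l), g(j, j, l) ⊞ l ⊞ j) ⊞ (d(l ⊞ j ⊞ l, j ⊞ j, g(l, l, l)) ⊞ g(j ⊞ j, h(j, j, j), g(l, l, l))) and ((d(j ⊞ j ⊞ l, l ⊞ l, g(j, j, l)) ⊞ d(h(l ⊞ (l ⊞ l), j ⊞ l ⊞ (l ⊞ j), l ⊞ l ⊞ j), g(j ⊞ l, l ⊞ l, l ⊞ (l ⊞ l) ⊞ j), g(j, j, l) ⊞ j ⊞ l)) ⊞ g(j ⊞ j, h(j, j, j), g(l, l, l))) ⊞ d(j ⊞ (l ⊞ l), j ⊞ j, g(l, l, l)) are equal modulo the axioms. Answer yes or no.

Left:  d(l ⊞ j ⊞ j, l ⊞ l, g(j, j, l)) ⊞ d(h(l ⊞ l ⊞ l, (j ⊞ (l ⊞ l)) ⊞ j, l ⊞ (l ⊞ j)), g(j ⊞ l, l ⊞ l, (j ⊞ (l ⊞ l)) ⊞ l), g(j, j, l) ⊞ l ⊞ j) ⊞ (d(l ⊞ j ⊞ l, j ⊞ j, g(l, l, l)) ⊞ g(j ⊞ j, h(j, j, j), g(l, l, l)))
  Un-nest:  d(l ⊞ j ⊞ j, l ⊞ l, g(j, j, l)) ⊞ d(h(l ⊞ l ⊞ l, (j ⊞ (l ⊞ l)) ⊞ j, l ⊞ (l ⊞ j)), g(j ⊞ l, l ⊞ l, (j ⊞ (l ⊞ l)) ⊞ l), g(j, j, l) ⊞ l ⊞ j) ⊞ d(l ⊞ j ⊞ l, j ⊞ j, g(l, l, l)) ⊞ g(j ⊞ j, h(j, j, j), g(l, l, l))
  Canonicalize subterm:  d(l ⊞ j ⊞ j, l ⊞ l, g(j, j, l))  →  d(j ⊞ j ⊞ l, l ⊞ l, g(j, j, l))
  Canonicalize subterm:  d(h(l ⊞ l ⊞ l, (j ⊞ (l ⊞ l)) ⊞ j, l ⊞ (l ⊞ j)), g(j ⊞ l, l ⊞ l, (j ⊞ (l ⊞ l)) ⊞ l), g(j, j, l) ⊞ l ⊞ j)  →  d(h(l ⊞ l ⊞ l, j ⊞ j ⊞ l ⊞ l, j ⊞ l ⊞ l), g(j ⊞ l, l ⊞ l, j ⊞ l ⊞ l ⊞ l), g(j, j, l) ⊞ j ⊞ l)
  Canonicalize subterm:  d(l ⊞ j ⊞ l, j ⊞ j, g(l, l, l))  →  d(j ⊞ l ⊞ l, j ⊞ j, g(l, l, l))
  Order the arguments:  d(h(l ⊞ l ⊞ l, j ⊞ j ⊞ l ⊞ l, j ⊞ l ⊞ l), g(j ⊞ l, l ⊞ l, j ⊞ l ⊞ l ⊞ l), g(j, j, l) ⊞ j ⊞ l) ⊞ d(j ⊞ j ⊞ l, l ⊞ l, g(j, j, l)) ⊞ d(j ⊞ l ⊞ l, j ⊞ j, g(l, l, l)) ⊞ g(j ⊞ j, h(j, j, j), g(l, l, l))
Right:  ((d(j ⊞ j ⊞ l, l ⊞ l, g(j, j, l)) ⊞ d(h(l ⊞ (l ⊞ l), j ⊞ l ⊞ (l ⊞ j), l ⊞ l ⊞ j), g(j ⊞ l, l ⊞ l, l ⊞ (l ⊞ l) ⊞ j), g(j, j, l) ⊞ j ⊞ l)) ⊞ g(j ⊞ j, h(j, j, j), g(l, l, l))) ⊞ d(j ⊞ (l ⊞ l), j ⊞ j, g(l, l, l))
  Merge nested applications:  d(j ⊞ j ⊞ l, l ⊞ l, g(j, j, l)) ⊞ d(h(l ⊞ (l ⊞ l), j ⊞ l ⊞ (l ⊞ j), l ⊞ l ⊞ j), g(j ⊞ l, l ⊞ l, l ⊞ (l ⊞ l) ⊞ j), g(j, j, l) ⊞ j ⊞ l) ⊞ g(j ⊞ j, h(j, j, j), g(l, l, l)) ⊞ d(j ⊞ (l ⊞ l), j ⊞ j, g(l, l, l))
  Canonicalize subterm:  d(h(l ⊞ (l ⊞ l), j ⊞ l ⊞ (l ⊞ j), l ⊞ l ⊞ j), g(j ⊞ l, l ⊞ l, l ⊞ (l ⊞ l) ⊞ j), g(j, j, l) ⊞ j ⊞ l)  →  d(h(l ⊞ l ⊞ l, j ⊞ j ⊞ l ⊞ l, j ⊞ l ⊞ l), g(j ⊞ l, l ⊞ l, j ⊞ l ⊞ l ⊞ l), g(j, j, l) ⊞ j ⊞ l)
  Inside:  d(j ⊞ (l ⊞ l), j ⊞ j, g(l, l, l))  →  d(j ⊞ l ⊞ l, j ⊞ j, g(l, l, l))
  Sort:  d(h(l ⊞ l ⊞ l, j ⊞ j ⊞ l ⊞ l, j ⊞ l ⊞ l), g(j ⊞ l, l ⊞ l, j ⊞ l ⊞ l ⊞ l), g(j, j, l) ⊞ j ⊞ l) ⊞ d(j ⊞ j ⊞ l, l ⊞ l, g(j, j, l)) ⊞ d(j ⊞ l ⊞ l, j ⊞ j, g(l, l, l)) ⊞ g(j ⊞ j, h(j, j, j), g(l, l, l))

Answer: yes — both canonical forms are d(h(l ⊞ l ⊞ l, j ⊞ j ⊞ l ⊞ l, j ⊞ l ⊞ l), g(j ⊞ l, l ⊞ l, j ⊞ l ⊞ l ⊞ l), g(j, j, l) ⊞ j ⊞ l) ⊞ d(j ⊞ j ⊞ l, l ⊞ l, g(j, j, l)) ⊞ d(j ⊞ l ⊞ l, j ⊞ j, g(l, l, l)) ⊞ g(j ⊞ j, h(j, j, j), g(l, l, l))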